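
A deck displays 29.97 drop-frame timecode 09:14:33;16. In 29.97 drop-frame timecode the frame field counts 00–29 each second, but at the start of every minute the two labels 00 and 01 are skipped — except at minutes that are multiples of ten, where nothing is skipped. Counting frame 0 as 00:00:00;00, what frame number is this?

997208

Complete 10-minute blocks: 55, each 17982 frames → 989010.
Remaining 4 whole minutes in the current block: 1800 + 3 × 1798 = 7194 frames.
Within the current minute: 33 × 30 + 16 − 2 = 1004 (labels ;00/;01 skipped at this minute). Total = 989010 + 7194 + 1004 = 997208.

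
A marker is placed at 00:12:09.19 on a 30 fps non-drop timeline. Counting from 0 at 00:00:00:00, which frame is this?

Total seconds to the label: (0 × 3600 + 12 × 60 + 9) = 729.
Frame index = 729 × 30 + 19 = 21889.

21889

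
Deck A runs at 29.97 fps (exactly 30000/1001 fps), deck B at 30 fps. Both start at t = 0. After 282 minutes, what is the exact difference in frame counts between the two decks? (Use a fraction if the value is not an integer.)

282 min = 16920 s.
A emits 30000/1001 × 16920 = 507600000/1001 frames; B emits 30 × 16920 = 507600.
Difference = 507600/1001 frames (≈ 507.0929); B is ahead of A.

507600/1001 frames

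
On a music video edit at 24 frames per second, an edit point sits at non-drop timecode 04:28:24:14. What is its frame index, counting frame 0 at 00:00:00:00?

Total seconds to the label: (4 × 3600 + 28 × 60 + 24) = 16104.
Frame index = 16104 × 24 + 14 = 386510.

386510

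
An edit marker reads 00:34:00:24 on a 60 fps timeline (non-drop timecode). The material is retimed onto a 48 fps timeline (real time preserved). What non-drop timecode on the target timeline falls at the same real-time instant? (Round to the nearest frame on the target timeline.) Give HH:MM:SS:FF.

Source frame index: (0×3600 + 34×60 + 0) × 60 + 24 = 122424.
Real time: 122424 / (60) = 10202/5 s.
Target frame: (10202/5) × (48) = 489696/5 ≈ 97939.200 → 97939.
At 48 labels/s: frame 97939 → 00:34:00:19.

00:34:00:19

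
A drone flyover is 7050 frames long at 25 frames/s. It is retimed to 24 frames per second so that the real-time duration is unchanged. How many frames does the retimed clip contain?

Target frames = source frames × (target rate / source rate) = 7050 × (24)/(25) = 7050 × 24/25 = 6768.

6768 frames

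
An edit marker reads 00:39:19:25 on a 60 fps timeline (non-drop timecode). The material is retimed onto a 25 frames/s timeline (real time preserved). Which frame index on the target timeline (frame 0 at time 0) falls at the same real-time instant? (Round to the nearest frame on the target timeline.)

frame 58985

Source frame index: (0×3600 + 39×60 + 19) × 60 + 25 = 141565.
Real time: 141565 / (60) = 28313/12 s.
Target frame: (28313/12) × (25) = 707825/12 ≈ 58985.417 → 58985.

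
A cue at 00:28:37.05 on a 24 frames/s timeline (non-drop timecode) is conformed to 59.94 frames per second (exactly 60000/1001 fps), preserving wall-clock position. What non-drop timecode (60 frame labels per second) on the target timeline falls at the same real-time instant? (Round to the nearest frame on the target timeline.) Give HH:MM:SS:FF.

00:28:35:30

Source frame index: (0×3600 + 28×60 + 37) × 24 + 5 = 41213.
Real time: 41213 / (24) = 41213/24 s.
Target frame: (41213/24) × (60000/1001) = 103032500/1001 ≈ 102929.570 → 102930.
At 60 labels/s: frame 102930 → 00:28:35:30.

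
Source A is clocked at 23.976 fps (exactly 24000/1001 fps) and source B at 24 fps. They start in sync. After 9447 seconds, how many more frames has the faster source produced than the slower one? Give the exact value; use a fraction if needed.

226728/1001 frames

A emits 24000/1001 × 9447 = 226728000/1001 frames; B emits 24 × 9447 = 226728.
Difference = 226728/1001 frames (≈ 226.5015); B is ahead of A.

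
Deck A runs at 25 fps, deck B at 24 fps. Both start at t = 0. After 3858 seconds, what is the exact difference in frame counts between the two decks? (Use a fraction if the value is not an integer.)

A emits 25 × 3858 = 96450 frames; B emits 24 × 3858 = 92592.
Difference = 3858 frames; B is behind A.

3858 frames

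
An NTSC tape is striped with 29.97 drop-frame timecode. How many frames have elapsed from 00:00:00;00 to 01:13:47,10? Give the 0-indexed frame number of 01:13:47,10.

Complete 10-minute blocks: 7, each 17982 frames → 125874.
Remaining 3 whole minutes in the current block: 1800 + 2 × 1798 = 5396 frames.
Within the current minute: 47 × 30 + 10 − 2 = 1418 (labels ;00/;01 skipped at this minute). Total = 125874 + 5396 + 1418 = 132688.

132688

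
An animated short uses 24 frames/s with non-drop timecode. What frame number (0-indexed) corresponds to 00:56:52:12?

81900

Total seconds to the label: (0 × 3600 + 56 × 60 + 52) = 3412.
Frame index = 3412 × 24 + 12 = 81900.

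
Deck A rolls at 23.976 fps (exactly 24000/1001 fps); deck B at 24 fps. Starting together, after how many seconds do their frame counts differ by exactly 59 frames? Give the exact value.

59059/24 seconds

The gap grows by |24 − 24000/1001| = 24/1001 frames per second.
Time for a 59-frame gap: 59 ÷ (24/1001) = 59059/24 s.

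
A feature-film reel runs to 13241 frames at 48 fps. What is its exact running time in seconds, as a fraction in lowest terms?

Running time = 13241 ÷ (48) = 13241 × 1/48 = 13241/48 s.

13241/48 seconds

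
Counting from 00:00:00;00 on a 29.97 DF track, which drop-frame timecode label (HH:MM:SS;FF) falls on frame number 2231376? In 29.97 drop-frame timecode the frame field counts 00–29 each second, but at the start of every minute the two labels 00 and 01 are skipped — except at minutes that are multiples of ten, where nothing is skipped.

20:40:53;18

Each 10-minute DF block holds 10 × 60 × 30 − 9 × 2 = 17982 frames. 2231376 ÷ 17982 → 124 full blocks, remainder 1608.
Within the partial block the first minute is 1800 frames and each further minute 1798, so 0 further minute boundaries passed. Total skipped labels = 18 × 124 + 2 × 0 = 2232.
Non-drop label index = 2231376 + 2232 = 2233608; at 30 labels/s that is 20:40:53:18, i.e. DF 20:40:53;18.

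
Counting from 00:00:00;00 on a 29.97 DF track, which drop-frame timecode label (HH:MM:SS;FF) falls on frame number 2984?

00:01:39;16

Ten DF minutes hold 17982 frames, so frame 2984 lies in block 0 (frames 0–17981) with 2984 frames into that block.
The block's first minute is 1800 frames and the rest 1798 each; 2984 frames reaches minute 1, so 0 × 18 + 1 × 2 = 2 labels have been skipped so far.
Adding those back, label number 2984 + 2 = 2986 at 30 labels/s is 99 s + 16 f = 0 h 1 min 39 s frame 16, i.e. 00:01:39;16.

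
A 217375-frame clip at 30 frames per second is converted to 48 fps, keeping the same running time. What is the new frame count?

Target frames = source frames × (target rate / source rate) = 217375 × (48)/(30) = 217375 × 8/5 = 347800.

347800 frames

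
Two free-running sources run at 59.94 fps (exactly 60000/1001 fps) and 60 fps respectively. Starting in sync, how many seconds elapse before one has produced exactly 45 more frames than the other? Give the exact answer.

The gap grows by |60 − 60000/1001| = 60/1001 frames per second.
Time for a 45-frame gap: 45 ÷ (60/1001) = 750.75 s.

750.75 seconds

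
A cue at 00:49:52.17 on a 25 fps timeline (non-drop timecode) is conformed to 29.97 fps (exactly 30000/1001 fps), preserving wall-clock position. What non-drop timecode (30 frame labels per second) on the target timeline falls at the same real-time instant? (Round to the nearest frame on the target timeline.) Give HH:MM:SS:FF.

00:49:49:21

Source frame index: (0×3600 + 49×60 + 52) × 25 + 17 = 74817.
Real time: 74817 / (25) = 74817/25 s.
Target frame: (74817/25) × (30000/1001) = 89780400/1001 ≈ 89690.709 → 89691.
At 30 labels/s: frame 89691 → 00:49:49:21.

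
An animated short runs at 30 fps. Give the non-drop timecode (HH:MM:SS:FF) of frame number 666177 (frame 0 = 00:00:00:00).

06:10:05:27

666177 ÷ 30 = 22205 full seconds, remainder 27 frames.
22205 s = 6 h 10 min 5 s.
Timecode: 06:10:05:27.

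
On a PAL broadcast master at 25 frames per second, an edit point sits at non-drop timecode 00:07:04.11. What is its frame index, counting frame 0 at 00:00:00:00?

frame 10611

Total seconds to the label: (0 × 3600 + 7 × 60 + 4) = 424.
Frame index = 424 × 25 + 11 = 10611.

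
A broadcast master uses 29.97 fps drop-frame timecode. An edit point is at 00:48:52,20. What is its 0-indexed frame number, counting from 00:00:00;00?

87892

Complete 10-minute blocks: 4, each 17982 frames → 71928.
Remaining 8 whole minutes in the current block: 1800 + 7 × 1798 = 14386 frames.
Within the current minute: 52 × 30 + 20 − 2 = 1578 (labels ;00/;01 skipped at this minute). Total = 71928 + 14386 + 1578 = 87892.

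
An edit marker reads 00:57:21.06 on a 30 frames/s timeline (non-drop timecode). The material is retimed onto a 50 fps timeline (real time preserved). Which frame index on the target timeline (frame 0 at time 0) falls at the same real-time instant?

Source frame index: (0×3600 + 57×60 + 21) × 30 + 6 = 103236.
Real time: 103236 / (30) = 17206/5 s.
Target frame: (17206/5) × (50) = 172060.

frame 172060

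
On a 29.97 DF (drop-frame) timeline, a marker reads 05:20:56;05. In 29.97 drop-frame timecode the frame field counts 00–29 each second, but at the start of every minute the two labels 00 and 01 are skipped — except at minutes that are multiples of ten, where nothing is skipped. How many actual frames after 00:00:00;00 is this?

577109

As if non-drop at 30 labels/s: (5 × 3600 + 20 × 60 + 56) × 30 + 5 = 577685.
Minute boundaries passed: 320; those not divisible by 10: 320 − 32 = 288; dropped labels = 2 × 288 = 576.
Actual frame index = 577685 − 576 = 577109.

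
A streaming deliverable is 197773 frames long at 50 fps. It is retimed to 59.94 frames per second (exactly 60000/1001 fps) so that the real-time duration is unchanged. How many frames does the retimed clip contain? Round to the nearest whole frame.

Frames at target rate = 197773 × (60000/1001) / (50) = 237327600/1001 ≈ 237090.509.
Nearest whole frame: 237091.

237091 frames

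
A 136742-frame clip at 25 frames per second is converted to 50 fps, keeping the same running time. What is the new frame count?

273484 frames

Target frames = source frames × (target rate / source rate) = 136742 × (50)/(25) = 136742 × 2 = 273484.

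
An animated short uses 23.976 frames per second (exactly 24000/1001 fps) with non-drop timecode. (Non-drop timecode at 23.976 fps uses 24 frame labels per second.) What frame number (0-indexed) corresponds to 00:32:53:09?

frame 47361

Total seconds to the label: (0 × 3600 + 32 × 60 + 53) = 1973.
Frame index = 1973 × 24 + 9 = 47361.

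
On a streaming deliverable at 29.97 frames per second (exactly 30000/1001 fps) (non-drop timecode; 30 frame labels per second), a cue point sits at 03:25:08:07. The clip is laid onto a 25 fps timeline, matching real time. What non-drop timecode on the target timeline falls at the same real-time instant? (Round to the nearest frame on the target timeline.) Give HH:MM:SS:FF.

Source frame index: (3×3600 + 25×60 + 8) × 30 + 7 = 369247.
Real time: 369247 / (30000/1001) = 369616247/30000 s.
Target frame: (369616247/30000) × (25) = 369616247/1200 ≈ 308013.539 → 308014.
At 25 labels/s: frame 308014 → 03:25:20:14.

03:25:20:14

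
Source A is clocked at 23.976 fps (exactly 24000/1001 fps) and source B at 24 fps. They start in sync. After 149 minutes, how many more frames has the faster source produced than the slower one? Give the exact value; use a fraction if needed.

214560/1001 frames

149 min = 8940 s.
A emits 24000/1001 × 8940 = 214560000/1001 frames; B emits 24 × 8940 = 214560.
Difference = 214560/1001 frames (≈ 214.3457); B is ahead of A.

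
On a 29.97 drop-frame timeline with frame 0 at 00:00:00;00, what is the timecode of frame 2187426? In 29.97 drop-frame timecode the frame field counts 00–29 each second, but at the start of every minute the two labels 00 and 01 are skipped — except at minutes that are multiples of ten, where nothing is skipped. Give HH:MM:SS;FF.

Each 10-minute DF block holds 10 × 60 × 30 − 9 × 2 = 17982 frames. 2187426 ÷ 17982 → 121 full blocks, remainder 11604.
Within the partial block the first minute is 1800 frames and each further minute 1798, so 6 further minute boundaries passed. Total skipped labels = 18 × 121 + 2 × 6 = 2190.
Non-drop label index = 2187426 + 2190 = 2189616; at 30 labels/s that is 20:16:27:06, i.e. DF 20:16:27;06.

20:16:27;06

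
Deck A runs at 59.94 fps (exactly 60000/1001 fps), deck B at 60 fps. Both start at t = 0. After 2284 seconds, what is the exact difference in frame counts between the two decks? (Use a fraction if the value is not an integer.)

A emits 60000/1001 × 2284 = 137040000/1001 frames; B emits 60 × 2284 = 137040.
Difference = 137040/1001 frames (≈ 136.9031); B is ahead of A.

137040/1001 frames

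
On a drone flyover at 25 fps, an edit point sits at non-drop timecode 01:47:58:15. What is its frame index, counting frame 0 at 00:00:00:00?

Total seconds to the label: (1 × 3600 + 47 × 60 + 58) = 6478.
Frame index = 6478 × 25 + 15 = 161965.

161965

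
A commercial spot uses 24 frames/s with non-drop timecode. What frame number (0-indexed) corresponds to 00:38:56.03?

56067

Total seconds to the label: (0 × 3600 + 38 × 60 + 56) = 2336.
Frame index = 2336 × 24 + 3 = 56067.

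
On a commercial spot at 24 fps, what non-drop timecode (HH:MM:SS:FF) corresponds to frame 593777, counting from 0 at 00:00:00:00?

593777 ÷ 24 = 24740 full seconds, remainder 17 frames.
24740 s = 6 h 52 min 20 s.
Timecode: 06:52:20:17.

06:52:20:17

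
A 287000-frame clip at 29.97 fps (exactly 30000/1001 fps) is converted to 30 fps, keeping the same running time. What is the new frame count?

Target frames = source frames × (target rate / source rate) = 287000 × (30)/(30000/1001) = 287000 × 1001/1000 = 287287.

287287 frames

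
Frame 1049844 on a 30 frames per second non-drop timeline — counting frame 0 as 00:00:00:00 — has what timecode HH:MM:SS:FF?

09:43:14:24

1049844 ÷ 30 = 34994 full seconds, remainder 24 frames.
34994 s = 9 h 43 min 14 s.
Timecode: 09:43:14:24.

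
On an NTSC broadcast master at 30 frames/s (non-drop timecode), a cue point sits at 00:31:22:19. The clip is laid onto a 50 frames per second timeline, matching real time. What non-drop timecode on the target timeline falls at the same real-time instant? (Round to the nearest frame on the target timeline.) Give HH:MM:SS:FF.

Source frame index: (0×3600 + 31×60 + 22) × 30 + 19 = 56479.
Real time: 56479 / (30) = 56479/30 s.
Target frame: (56479/30) × (50) = 282395/3 ≈ 94131.667 → 94132.
At 50 labels/s: frame 94132 → 00:31:22:32.

00:31:22:32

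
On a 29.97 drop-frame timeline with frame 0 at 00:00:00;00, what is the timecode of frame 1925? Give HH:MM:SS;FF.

Ten DF minutes hold 17982 frames, so frame 1925 lies in block 0 (frames 0–17981) with 1925 frames into that block.
The block's first minute is 1800 frames and the rest 1798 each; 1925 frames reaches minute 1, so 0 × 18 + 1 × 2 = 2 labels have been skipped so far.
Adding those back, label number 1925 + 2 = 1927 at 30 labels/s is 64 s + 7 f = 0 h 1 min 4 s frame 7, i.e. 00:01:04;07.

00:01:04;07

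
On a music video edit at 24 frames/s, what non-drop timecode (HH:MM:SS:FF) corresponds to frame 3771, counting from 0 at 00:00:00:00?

00:02:37:03

3771 ÷ 24 = 157 full seconds, remainder 3 frames.
157 s = 0 h 2 min 37 s.
Timecode: 00:02:37:03.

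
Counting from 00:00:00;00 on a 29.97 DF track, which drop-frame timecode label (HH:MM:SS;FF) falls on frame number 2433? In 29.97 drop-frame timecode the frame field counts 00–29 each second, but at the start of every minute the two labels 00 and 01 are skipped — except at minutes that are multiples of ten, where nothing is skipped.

Ten DF minutes hold 17982 frames, so frame 2433 lies in block 0 (frames 0–17981) with 2433 frames into that block.
The block's first minute is 1800 frames and the rest 1798 each; 2433 frames reaches minute 1, so 0 × 18 + 1 × 2 = 2 labels have been skipped so far.
Adding those back, label number 2433 + 2 = 2435 at 30 labels/s is 81 s + 5 f = 0 h 1 min 21 s frame 5, i.e. 00:01:21;05.

00:01:21;05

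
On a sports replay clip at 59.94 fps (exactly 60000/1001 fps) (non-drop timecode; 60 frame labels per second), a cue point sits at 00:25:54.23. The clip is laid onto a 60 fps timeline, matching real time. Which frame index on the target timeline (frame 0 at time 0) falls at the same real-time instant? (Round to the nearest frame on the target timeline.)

Source frame index: (0×3600 + 25×60 + 54) × 60 + 23 = 93263.
Real time: 93263 / (60000/1001) = 93356263/60000 s.
Target frame: (93356263/60000) × (60) = 93356263/1000 ≈ 93356.263 → 93356.

frame 93356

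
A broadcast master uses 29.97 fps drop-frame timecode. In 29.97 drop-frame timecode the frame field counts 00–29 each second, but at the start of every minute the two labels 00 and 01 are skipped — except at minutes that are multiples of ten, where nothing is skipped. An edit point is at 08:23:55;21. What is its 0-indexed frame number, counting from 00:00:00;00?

906165

Complete 10-minute blocks: 50, each 17982 frames → 899100.
Remaining 3 whole minutes in the current block: 1800 + 2 × 1798 = 5396 frames.
Within the current minute: 55 × 30 + 21 − 2 = 1669 (labels ;00/;01 skipped at this minute). Total = 899100 + 5396 + 1669 = 906165.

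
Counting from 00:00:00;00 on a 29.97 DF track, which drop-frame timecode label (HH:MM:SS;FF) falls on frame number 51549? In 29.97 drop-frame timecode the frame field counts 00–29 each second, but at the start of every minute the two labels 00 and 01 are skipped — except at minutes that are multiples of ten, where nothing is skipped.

00:28:40;01

Each 10-minute DF block holds 10 × 60 × 30 − 9 × 2 = 17982 frames. 51549 ÷ 17982 → 2 full blocks, remainder 15585.
Within the partial block the first minute is 1800 frames and each further minute 1798, so 8 further minute boundaries passed. Total skipped labels = 18 × 2 + 2 × 8 = 52.
Non-drop label index = 51549 + 52 = 51601; at 30 labels/s that is 00:28:40:01, i.e. DF 00:28:40;01.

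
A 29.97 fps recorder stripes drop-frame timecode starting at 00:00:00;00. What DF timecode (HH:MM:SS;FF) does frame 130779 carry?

01:12:43;19

Each 10-minute DF block holds 10 × 60 × 30 − 9 × 2 = 17982 frames. 130779 ÷ 17982 → 7 full blocks, remainder 4905.
Within the partial block the first minute is 1800 frames and each further minute 1798, so 2 further minute boundaries passed. Total skipped labels = 18 × 7 + 2 × 2 = 130.
Non-drop label index = 130779 + 130 = 130909; at 30 labels/s that is 01:12:43:19, i.e. DF 01:12:43;19.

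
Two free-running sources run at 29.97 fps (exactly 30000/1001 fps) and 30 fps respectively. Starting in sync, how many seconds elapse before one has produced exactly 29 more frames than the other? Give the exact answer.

29029/30 seconds

The gap grows by |30 − 30000/1001| = 30/1001 frames per second.
Time for a 29-frame gap: 29 ÷ (30/1001) = 29029/30 s.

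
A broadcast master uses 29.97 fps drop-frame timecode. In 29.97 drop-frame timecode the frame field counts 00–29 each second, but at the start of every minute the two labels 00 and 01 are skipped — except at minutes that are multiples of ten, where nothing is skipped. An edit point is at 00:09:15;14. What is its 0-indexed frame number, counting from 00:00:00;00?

Complete 10-minute blocks: 0, each 17982 frames → 0.
Remaining 9 whole minutes in the current block: 1800 + 8 × 1798 = 16184 frames.
Within the current minute: 15 × 30 + 14 − 2 = 462 (labels ;00/;01 skipped at this minute). Total = 0 + 16184 + 462 = 16646.

16646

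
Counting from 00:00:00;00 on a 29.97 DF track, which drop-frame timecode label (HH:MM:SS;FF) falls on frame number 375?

00:00:12;15

Ten DF minutes hold 17982 frames, so frame 375 lies in block 0 (frames 0–17981) with 375 frames into that block.
The block's first minute is 1800 frames and the rest 1798 each; 375 frames reaches minute 0, so 0 × 18 + 0 × 2 = 0 labels have been skipped so far.
Adding those back, label number 375 + 0 = 375 at 30 labels/s is 12 s + 15 f = 0 h 0 min 12 s frame 15, i.e. 00:00:12;15.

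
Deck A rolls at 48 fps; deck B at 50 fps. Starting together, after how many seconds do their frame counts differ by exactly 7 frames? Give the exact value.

The gap grows by |50 − 48| = 2 frames per second.
Time for a 7-frame gap: 7 ÷ (2) = 3.5 s.

3.5 seconds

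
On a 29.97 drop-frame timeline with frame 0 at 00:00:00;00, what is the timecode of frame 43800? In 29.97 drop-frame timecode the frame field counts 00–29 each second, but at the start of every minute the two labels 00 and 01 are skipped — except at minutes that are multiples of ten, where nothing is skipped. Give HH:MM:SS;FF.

00:24:21;14

Ten DF minutes hold 17982 frames, so frame 43800 lies in block 2 (frames 35964–53945) with 7836 frames into that block.
The block's first minute is 1800 frames and the rest 1798 each; 7836 frames reaches minute 4, so 2 × 18 + 4 × 2 = 44 labels have been skipped so far.
Adding those back, label number 43800 + 44 = 43844 at 30 labels/s is 1461 s + 14 f = 0 h 24 min 21 s frame 14, i.e. 00:24:21;14.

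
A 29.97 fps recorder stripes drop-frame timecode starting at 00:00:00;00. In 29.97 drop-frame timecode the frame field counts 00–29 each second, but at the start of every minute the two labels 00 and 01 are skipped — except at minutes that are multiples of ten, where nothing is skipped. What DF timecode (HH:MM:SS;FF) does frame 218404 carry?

Ten DF minutes hold 17982 frames, so frame 218404 lies in block 12 (frames 215784–233765) with 2620 frames into that block.
The block's first minute is 1800 frames and the rest 1798 each; 2620 frames reaches minute 1, so 12 × 18 + 1 × 2 = 218 labels have been skipped so far.
Adding those back, label number 218404 + 218 = 218622 at 30 labels/s is 7287 s + 12 f = 2 h 1 min 27 s frame 12, i.e. 02:01:27;12.

02:01:27;12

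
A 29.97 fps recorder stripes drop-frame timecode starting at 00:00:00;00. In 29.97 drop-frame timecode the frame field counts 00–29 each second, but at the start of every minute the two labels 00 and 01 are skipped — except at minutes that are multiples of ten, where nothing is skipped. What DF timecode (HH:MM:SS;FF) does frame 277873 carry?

Each 10-minute DF block holds 10 × 60 × 30 − 9 × 2 = 17982 frames. 277873 ÷ 17982 → 15 full blocks, remainder 8143.
Within the partial block the first minute is 1800 frames and each further minute 1798, so 4 further minute boundaries passed. Total skipped labels = 18 × 15 + 2 × 4 = 278.
Non-drop label index = 277873 + 278 = 278151; at 30 labels/s that is 02:34:31:21, i.e. DF 02:34:31;21.

02:34:31;21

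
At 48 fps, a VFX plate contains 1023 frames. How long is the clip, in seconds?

21.3125 seconds

Running time = 1023 / (48) = 21.3125 s.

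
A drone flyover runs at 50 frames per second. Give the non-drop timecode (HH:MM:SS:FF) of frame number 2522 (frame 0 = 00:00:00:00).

00:00:50:22

2522 ÷ 50 = 50 full seconds, remainder 22 frames.
50 s = 0 h 0 min 50 s.
Timecode: 00:00:50:22.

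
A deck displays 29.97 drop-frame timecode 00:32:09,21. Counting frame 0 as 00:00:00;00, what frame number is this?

57833

As if non-drop at 30 labels/s: (0 × 3600 + 32 × 60 + 9) × 30 + 21 = 57891.
Minute boundaries passed: 32; those not divisible by 10: 32 − 3 = 29; dropped labels = 2 × 29 = 58.
Actual frame index = 57891 − 58 = 57833.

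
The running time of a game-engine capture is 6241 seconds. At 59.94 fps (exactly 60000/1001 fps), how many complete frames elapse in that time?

Frames = 6241 × 60000/1001 = 374460000/1001 ≈ 374085.9141.
Complete frames: 374085.

374085 frames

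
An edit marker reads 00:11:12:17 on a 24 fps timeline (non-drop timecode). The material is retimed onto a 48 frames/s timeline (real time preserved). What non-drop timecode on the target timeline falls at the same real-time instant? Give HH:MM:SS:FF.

Source frame index: (0×3600 + 11×60 + 12) × 24 + 17 = 16145.
Real time: 16145 / (24) = 16145/24 s.
Target frame: (16145/24) × (48) = 32290.
At 48 labels/s: frame 32290 → 00:11:12:34.

00:11:12:34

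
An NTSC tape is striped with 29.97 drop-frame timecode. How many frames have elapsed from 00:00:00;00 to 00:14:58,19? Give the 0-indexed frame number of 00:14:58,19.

As if non-drop at 30 labels/s: (0 × 3600 + 14 × 60 + 58) × 30 + 19 = 26959.
Minute boundaries passed: 14; those not divisible by 10: 14 − 1 = 13; dropped labels = 2 × 13 = 26.
Actual frame index = 26959 − 26 = 26933.

26933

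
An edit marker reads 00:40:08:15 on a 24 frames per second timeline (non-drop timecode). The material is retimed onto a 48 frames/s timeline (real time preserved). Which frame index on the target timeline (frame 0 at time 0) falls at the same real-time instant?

Source frame index: (0×3600 + 40×60 + 8) × 24 + 15 = 57807.
Real time: 57807 / (24) = 19269/8 s.
Target frame: (19269/8) × (48) = 115614.

frame 115614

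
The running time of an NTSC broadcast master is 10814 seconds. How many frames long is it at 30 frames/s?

Frames = 10814 × 30 = 324420.

324420 frames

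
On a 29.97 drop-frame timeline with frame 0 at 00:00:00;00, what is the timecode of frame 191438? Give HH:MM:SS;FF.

Ten DF minutes hold 17982 frames, so frame 191438 lies in block 10 (frames 179820–197801) with 11618 frames into that block.
The block's first minute is 1800 frames and the rest 1798 each; 11618 frames reaches minute 6, so 10 × 18 + 6 × 2 = 192 labels have been skipped so far.
Adding those back, label number 191438 + 192 = 191630 at 30 labels/s is 6387 s + 20 f = 1 h 46 min 27 s frame 20, i.e. 01:46:27;20.

01:46:27;20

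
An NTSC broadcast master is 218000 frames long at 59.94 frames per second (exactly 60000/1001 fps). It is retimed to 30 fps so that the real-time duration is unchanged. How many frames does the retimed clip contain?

109109 frames

Target frames = source frames × (target rate / source rate) = 218000 × (30)/(60000/1001) = 218000 × 1001/2000 = 109109.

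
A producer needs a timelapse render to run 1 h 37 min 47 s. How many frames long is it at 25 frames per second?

1 h 37 min 47 s = 5867 s.
Frames = 5867 × 25 = 146675.

146675 frames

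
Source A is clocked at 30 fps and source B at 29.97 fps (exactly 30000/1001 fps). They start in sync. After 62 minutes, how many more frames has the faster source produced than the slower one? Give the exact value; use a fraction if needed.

111600/1001 frames

62 min = 3720 s.
A emits 30 × 3720 = 111600 frames; B emits 30000/1001 × 3720 = 111600000/1001.
Difference = 111600/1001 frames (≈ 111.4885); B is behind A.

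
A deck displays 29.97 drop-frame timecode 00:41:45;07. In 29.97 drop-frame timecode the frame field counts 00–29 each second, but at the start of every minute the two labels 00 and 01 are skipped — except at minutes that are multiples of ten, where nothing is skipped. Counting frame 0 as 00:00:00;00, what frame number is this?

As if non-drop at 30 labels/s: (0 × 3600 + 41 × 60 + 45) × 30 + 7 = 75157.
Minute boundaries passed: 41; those not divisible by 10: 41 − 4 = 37; dropped labels = 2 × 37 = 74.
Actual frame index = 75157 − 74 = 75083.

75083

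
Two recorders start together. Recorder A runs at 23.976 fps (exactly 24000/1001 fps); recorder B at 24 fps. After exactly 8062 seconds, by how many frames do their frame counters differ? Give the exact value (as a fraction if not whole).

193488/1001 frames

A emits 24000/1001 × 8062 = 193488000/1001 frames; B emits 24 × 8062 = 193488.
Difference = 193488/1001 frames (≈ 193.2947); B is ahead of A.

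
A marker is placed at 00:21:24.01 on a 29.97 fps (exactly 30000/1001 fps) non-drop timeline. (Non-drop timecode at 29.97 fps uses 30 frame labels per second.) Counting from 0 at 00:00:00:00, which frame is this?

Total seconds to the label: (0 × 3600 + 21 × 60 + 24) = 1284.
Frame index = 1284 × 30 + 1 = 38521.

frame 38521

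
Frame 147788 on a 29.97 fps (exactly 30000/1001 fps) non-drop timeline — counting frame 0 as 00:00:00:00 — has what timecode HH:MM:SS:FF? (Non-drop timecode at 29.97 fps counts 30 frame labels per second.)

01:22:06:08

147788 ÷ 30 = 4926 full seconds, remainder 8 frames.
4926 s = 1 h 22 min 6 s.
Timecode: 01:22:06:08.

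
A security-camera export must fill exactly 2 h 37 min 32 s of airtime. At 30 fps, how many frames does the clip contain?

283560 frames

2 h 37 min 32 s = 9452 s.
Frames = 9452 × 30 = 283560.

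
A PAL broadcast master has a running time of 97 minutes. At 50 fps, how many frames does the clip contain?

291000 frames

97 min = 5820 s.
Frames = 5820 × 50 = 291000.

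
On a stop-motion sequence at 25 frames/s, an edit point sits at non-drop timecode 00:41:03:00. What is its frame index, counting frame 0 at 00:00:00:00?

Total seconds to the label: (0 × 3600 + 41 × 60 + 3) = 2463.
Frame index = 2463 × 25 + 0 = 61575.

61575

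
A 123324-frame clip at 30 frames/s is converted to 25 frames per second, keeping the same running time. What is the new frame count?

102770 frames

Target frames = source frames × (target rate / source rate) = 123324 × (25)/(30) = 123324 × 5/6 = 102770.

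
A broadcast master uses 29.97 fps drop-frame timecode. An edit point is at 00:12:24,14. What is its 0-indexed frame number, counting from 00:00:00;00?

22312

Complete 10-minute blocks: 1, each 17982 frames → 17982.
Remaining 2 whole minutes in the current block: 1800 + 1 × 1798 = 3598 frames.
Within the current minute: 24 × 30 + 14 − 2 = 732 (labels ;00/;01 skipped at this minute). Total = 17982 + 3598 + 732 = 22312.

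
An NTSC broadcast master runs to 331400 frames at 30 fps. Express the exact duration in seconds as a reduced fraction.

33140/3 seconds

Running time = 331400 ÷ (30) = 331400 × 1/30 = 33140/3 s.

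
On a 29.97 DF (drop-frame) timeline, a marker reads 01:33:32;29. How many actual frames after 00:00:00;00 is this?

168221

As if non-drop at 30 labels/s: (1 × 3600 + 33 × 60 + 32) × 30 + 29 = 168389.
Minute boundaries passed: 93; those not divisible by 10: 93 − 9 = 84; dropped labels = 2 × 84 = 168.
Actual frame index = 168389 − 168 = 168221.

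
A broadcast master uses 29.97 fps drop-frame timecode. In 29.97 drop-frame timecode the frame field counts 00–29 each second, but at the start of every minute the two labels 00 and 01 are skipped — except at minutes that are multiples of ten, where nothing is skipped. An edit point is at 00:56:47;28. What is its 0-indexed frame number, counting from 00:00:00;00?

102136

Complete 10-minute blocks: 5, each 17982 frames → 89910.
Remaining 6 whole minutes in the current block: 1800 + 5 × 1798 = 10790 frames.
Within the current minute: 47 × 30 + 28 − 2 = 1436 (labels ;00/;01 skipped at this minute). Total = 89910 + 10790 + 1436 = 102136.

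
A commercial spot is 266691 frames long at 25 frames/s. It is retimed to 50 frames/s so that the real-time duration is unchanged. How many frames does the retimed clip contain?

533382 frames

Target frames = source frames × (target rate / source rate) = 266691 × (50)/(25) = 266691 × 2 = 533382.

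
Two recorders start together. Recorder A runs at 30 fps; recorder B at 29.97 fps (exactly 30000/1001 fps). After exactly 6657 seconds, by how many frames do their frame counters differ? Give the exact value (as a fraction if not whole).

A emits 30 × 6657 = 199710 frames; B emits 30000/1001 × 6657 = 28530000/143.
Difference = 28530/143 frames (≈ 199.5105); B is behind A.

28530/143 frames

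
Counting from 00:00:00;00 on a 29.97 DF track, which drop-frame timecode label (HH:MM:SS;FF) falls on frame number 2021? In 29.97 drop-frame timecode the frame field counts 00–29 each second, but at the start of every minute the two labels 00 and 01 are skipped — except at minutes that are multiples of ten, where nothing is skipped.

00:01:07;13

Each 10-minute DF block holds 10 × 60 × 30 − 9 × 2 = 17982 frames. 2021 ÷ 17982 → 0 full blocks, remainder 2021.
Within the partial block the first minute is 1800 frames and each further minute 1798, so 1 further minute boundary passed. Total skipped labels = 18 × 0 + 2 × 1 = 2.
Non-drop label index = 2021 + 2 = 2023; at 30 labels/s that is 00:01:07:13, i.e. DF 00:01:07;13.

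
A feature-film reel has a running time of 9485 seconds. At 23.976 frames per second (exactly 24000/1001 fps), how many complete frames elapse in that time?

Frames = 9485 × 24000/1001 = 32520000/143 ≈ 227412.5874.
Complete frames: 227412.

227412 frames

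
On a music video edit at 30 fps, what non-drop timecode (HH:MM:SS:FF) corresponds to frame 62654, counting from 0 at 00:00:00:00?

62654 ÷ 30 = 2088 full seconds, remainder 14 frames.
2088 s = 0 h 34 min 48 s.
Timecode: 00:34:48:14.

00:34:48:14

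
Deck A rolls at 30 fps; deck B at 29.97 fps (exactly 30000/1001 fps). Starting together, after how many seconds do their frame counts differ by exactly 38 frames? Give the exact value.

The gap grows by |30000/1001 − 30| = 30/1001 frames per second.
Time for a 38-frame gap: 38 ÷ (30/1001) = 19019/15 s.

19019/15 seconds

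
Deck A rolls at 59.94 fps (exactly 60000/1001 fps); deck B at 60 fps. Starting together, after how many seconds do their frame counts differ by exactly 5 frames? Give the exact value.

1001/12 seconds

The gap grows by |60 − 60000/1001| = 60/1001 frames per second.
Time for a 5-frame gap: 5 ÷ (60/1001) = 1001/12 s.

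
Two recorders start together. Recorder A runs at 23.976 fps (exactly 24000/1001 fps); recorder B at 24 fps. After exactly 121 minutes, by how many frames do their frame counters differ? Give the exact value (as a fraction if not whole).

121 min = 7260 s.
A emits 24000/1001 × 7260 = 15840000/91 frames; B emits 24 × 7260 = 174240.
Difference = 15840/91 frames (≈ 174.0659); B is ahead of A.

15840/91 frames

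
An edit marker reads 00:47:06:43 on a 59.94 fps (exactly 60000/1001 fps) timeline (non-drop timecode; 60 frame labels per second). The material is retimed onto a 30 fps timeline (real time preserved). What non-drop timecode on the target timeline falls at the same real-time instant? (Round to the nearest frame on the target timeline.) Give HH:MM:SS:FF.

Source frame index: (0×3600 + 47×60 + 6) × 60 + 43 = 169603.
Real time: 169603 / (60000/1001) = 169772603/60000 s.
Target frame: (169772603/60000) × (30) = 169772603/2000 ≈ 84886.302 → 84886.
At 30 labels/s: frame 84886 → 00:47:09:16.

00:47:09:16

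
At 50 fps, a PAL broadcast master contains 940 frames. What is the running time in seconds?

18.8 seconds

Running time = 940 / (50) = 18.8 s.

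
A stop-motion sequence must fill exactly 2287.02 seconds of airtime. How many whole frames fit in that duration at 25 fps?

57175 frames

Frames = 2287.02 × 25 = 114351/2 ≈ 57175.5000.
Complete frames: 57175.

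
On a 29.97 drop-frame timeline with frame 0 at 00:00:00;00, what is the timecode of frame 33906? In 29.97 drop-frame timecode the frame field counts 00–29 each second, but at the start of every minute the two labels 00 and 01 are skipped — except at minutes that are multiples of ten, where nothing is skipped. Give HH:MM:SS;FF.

00:18:51;10

Ten DF minutes hold 17982 frames, so frame 33906 lies in block 1 (frames 17982–35963) with 15924 frames into that block.
The block's first minute is 1800 frames and the rest 1798 each; 15924 frames reaches minute 8, so 1 × 18 + 8 × 2 = 34 labels have been skipped so far.
Adding those back, label number 33906 + 34 = 33940 at 30 labels/s is 1131 s + 10 f = 0 h 18 min 51 s frame 10, i.e. 00:18:51;10.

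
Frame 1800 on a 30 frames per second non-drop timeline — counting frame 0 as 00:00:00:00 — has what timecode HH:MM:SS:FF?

1800 ÷ 30 = 60 full seconds, remainder 0 frames.
60 s = 0 h 1 min 0 s.
Timecode: 00:01:00:00.

00:01:00:00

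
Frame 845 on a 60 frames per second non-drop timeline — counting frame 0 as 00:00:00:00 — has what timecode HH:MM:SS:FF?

845 ÷ 60 = 14 full seconds, remainder 5 frames.
14 s = 0 h 0 min 14 s.
Timecode: 00:00:14:05.

00:00:14:05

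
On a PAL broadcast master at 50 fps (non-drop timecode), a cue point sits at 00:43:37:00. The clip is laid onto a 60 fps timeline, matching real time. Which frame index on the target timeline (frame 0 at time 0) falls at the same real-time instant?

frame 157020

Source frame index: (0×3600 + 43×60 + 37) × 50 + 0 = 130850.
Real time: 130850 / (50) = 2617 s.
Target frame: (2617) × (60) = 157020.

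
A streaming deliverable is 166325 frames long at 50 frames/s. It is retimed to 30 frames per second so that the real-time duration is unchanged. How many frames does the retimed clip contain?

Target frames = source frames × (target rate / source rate) = 166325 × (30)/(50) = 166325 × 3/5 = 99795.

99795 frames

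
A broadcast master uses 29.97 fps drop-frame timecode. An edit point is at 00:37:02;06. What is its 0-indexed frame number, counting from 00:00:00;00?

66598

As if non-drop at 30 labels/s: (0 × 3600 + 37 × 60 + 2) × 30 + 6 = 66666.
Minute boundaries passed: 37; those not divisible by 10: 37 − 3 = 34; dropped labels = 2 × 34 = 68.
Actual frame index = 66666 − 68 = 66598.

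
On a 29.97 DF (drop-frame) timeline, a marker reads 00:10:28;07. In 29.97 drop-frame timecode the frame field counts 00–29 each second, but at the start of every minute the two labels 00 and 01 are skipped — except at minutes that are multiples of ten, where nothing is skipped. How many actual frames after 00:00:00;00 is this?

Complete 10-minute blocks: 1, each 17982 frames → 17982.
Remaining 0 whole minutes in the current block: 0 frames.
Within the current minute: 28 × 30 + 7 = 847. Total = 17982 + 0 + 847 = 18829.

18829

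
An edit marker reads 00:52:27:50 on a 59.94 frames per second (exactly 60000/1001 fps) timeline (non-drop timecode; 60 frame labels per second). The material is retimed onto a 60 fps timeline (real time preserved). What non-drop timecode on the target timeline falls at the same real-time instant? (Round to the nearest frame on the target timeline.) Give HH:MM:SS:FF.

00:52:30:59

Source frame index: (0×3600 + 52×60 + 27) × 60 + 50 = 188870.
Real time: 188870 / (60000/1001) = 18905887/6000 s.
Target frame: (18905887/6000) × (60) = 18905887/100 ≈ 189058.870 → 189059.
At 60 labels/s: frame 189059 → 00:52:30:59.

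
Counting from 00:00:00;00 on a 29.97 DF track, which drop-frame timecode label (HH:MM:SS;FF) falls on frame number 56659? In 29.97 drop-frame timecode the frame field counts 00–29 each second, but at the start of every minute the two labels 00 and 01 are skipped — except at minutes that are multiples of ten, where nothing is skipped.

00:31:30;15

Each 10-minute DF block holds 10 × 60 × 30 − 9 × 2 = 17982 frames. 56659 ÷ 17982 → 3 full blocks, remainder 2713.
Within the partial block the first minute is 1800 frames and each further minute 1798, so 1 further minute boundary passed. Total skipped labels = 18 × 3 + 2 × 1 = 56.
Non-drop label index = 56659 + 56 = 56715; at 30 labels/s that is 00:31:30:15, i.e. DF 00:31:30;15.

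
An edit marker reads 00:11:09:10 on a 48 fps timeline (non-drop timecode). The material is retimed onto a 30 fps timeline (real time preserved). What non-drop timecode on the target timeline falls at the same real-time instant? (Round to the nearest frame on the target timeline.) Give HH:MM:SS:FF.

00:11:09:06

Source frame index: (0×3600 + 11×60 + 9) × 48 + 10 = 32122.
Real time: 32122 / (48) = 16061/24 s.
Target frame: (16061/24) × (30) = 80305/4 ≈ 20076.250 → 20076.
At 30 labels/s: frame 20076 → 00:11:09:06.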